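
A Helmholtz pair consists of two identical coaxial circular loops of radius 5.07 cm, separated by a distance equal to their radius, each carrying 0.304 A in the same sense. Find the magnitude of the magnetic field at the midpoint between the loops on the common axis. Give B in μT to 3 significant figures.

B ≈ 5.39 μT

Each loop contributes B = μ₀IR²/[2(R²+z²)^(3/2)] on the axis, with z measured from that loop.
Loop 1 (z = 0.02535 m): B₁ = 2.70×10⁻⁶ T. Loop 2 (z = 0.02535 m): B₂ = 2.70×10⁻⁶ T.
The fields add: B = B₁ + B₂ = 5.39×10⁻⁶ T.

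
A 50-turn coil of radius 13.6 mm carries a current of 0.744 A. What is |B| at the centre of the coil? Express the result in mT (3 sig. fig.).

B ≈ 1.72 mT

For an N-turn flat coil, B = Nμ₀I/(2R) with R = 0.0136 m.
B = 50 × 3.44×10⁻⁵ T = 1.72×10⁻³ T.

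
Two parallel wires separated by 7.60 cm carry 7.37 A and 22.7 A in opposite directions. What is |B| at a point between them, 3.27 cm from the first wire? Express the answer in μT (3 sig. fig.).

Each long wire gives B = μ₀I/(2πd). Distances are d₁ = 0.0327 m and d₂ = 0.0433 m.
B₁ = 4.51×10⁻⁵ T, B₂ = 1.05×10⁻⁴ T.
Between antiparallel currents both contributions point the same way, so they add. B = B₁ + B₂ = 4.51×10⁻⁵ + 1.05×10⁻⁴ = 1.50×10⁻⁴ T.

B ≈ 150 μT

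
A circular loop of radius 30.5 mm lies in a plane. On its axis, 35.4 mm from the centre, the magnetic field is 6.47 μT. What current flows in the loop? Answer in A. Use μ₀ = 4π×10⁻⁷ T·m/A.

On the axis of a loop, B = μ₀IR²/[2(R²+z²)^(3/2)], so I = 2B(R²+z²)^(3/2)/(μ₀R²).
R² + z² = 0.0009302 + 0.001253 = 0.002183 m²; raised to 3/2 gives 1.02×10⁻⁴ m³.
I = 2 × 6.47×10⁻⁶ × 1.02×10⁻⁴ / (1.26×10⁻⁶ × 0.0009302) = 1.13 A.

I ≈ 1.13 A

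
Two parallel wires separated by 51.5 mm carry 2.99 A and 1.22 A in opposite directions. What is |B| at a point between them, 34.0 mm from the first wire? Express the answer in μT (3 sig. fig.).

Each long wire gives B = μ₀I/(2πd). Distances are d₁ = 0.034 m and d₂ = 0.0175 m.
B₁ = 1.76×10⁻⁵ T, B₂ = 1.39×10⁻⁵ T.
Between antiparallel currents both contributions point the same way, so they add. B = B₁ + B₂ = 1.76×10⁻⁵ + 1.39×10⁻⁵ = 3.15×10⁻⁵ T.

B ≈ 31.5 μT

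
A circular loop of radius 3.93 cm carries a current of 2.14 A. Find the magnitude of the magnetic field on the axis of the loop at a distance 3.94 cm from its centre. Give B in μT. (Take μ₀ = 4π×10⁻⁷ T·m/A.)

On the axis of a circular loop, B = μ₀IR² / [2(R²+z²)^(3/2)].
R² + z² = (0.0393)² + (0.0394)² = 0.003097 m², and (R²+z²)^(3/2) = 1.72×10⁻⁴ m³.
B = (4π×10⁻⁷ × 2.14 × 0.001544) / (2 × 1.72×10⁻⁴) = 1.21×10⁻⁵ T.

B ≈ 12.1 μT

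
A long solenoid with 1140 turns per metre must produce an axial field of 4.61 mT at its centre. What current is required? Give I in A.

I ≈ 3.22 A

Inside a long solenoid B = μ₀nI with n = 1140 m⁻¹, so I = B/(μ₀n).
I = 4.61×10⁻³ / (4π×10⁻⁷ × 1140) = 3.22 A.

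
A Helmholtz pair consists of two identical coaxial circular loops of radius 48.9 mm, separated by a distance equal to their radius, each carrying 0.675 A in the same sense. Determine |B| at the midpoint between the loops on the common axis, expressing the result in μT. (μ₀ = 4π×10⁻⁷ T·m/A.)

Each loop contributes B = μ₀IR²/[2(R²+z²)^(3/2)] on the axis, with z measured from that loop.
Loop 1 (z = 0.02445 m): B₁ = 6.21×10⁻⁶ T. Loop 2 (z = 0.02445 m): B₂ = 6.21×10⁻⁶ T.
The fields add: B = B₁ + B₂ = 1.24×10⁻⁵ T.

B ≈ 12.4 μT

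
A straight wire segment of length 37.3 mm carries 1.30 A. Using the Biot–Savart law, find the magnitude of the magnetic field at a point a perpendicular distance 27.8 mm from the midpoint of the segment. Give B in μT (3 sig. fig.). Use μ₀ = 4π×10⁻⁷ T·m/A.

B ≈ 5.21 μT

For a finite straight segment, B = (μ₀I/4πd)(sinθ₁ + sinθ₂), where θ₁, θ₂ are the angles from the perpendicular to each end.
The perpendicular from the point meets the wire at its midpoint, so each end is L/2 = 0.01865 m away along the wire.
sinθ₁ = 0.01865/√(0.01865²+0.0278²) = 0.5571; sinθ₂ = 0.01865/√(0.01865²+0.0278²) = 0.5571.
B = (4π×10⁻⁷ × 1.30) / (4π × 0.0278) × (0.5571 + 0.5571) = 5.21×10⁻⁶ T.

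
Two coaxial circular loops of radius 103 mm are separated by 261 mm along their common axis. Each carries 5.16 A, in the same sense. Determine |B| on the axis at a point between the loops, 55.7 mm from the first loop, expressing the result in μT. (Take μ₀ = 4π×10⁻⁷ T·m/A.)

Each loop contributes B = μ₀IR²/[2(R²+z²)^(3/2)] on the axis, with z measured from that loop.
Loop 1 (z = 0.0557 m): B₁ = 2.14×10⁻⁵ T. Loop 2 (z = 0.2053 m): B₂ = 2.84×10⁻⁶ T.
The fields add: B = B₁ + B₂ = 2.43×10⁻⁵ T.

B ≈ 24.3 μT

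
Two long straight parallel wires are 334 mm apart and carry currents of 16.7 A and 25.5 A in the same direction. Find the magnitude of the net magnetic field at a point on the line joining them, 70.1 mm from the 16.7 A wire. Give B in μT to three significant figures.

B ≈ 28.3 μT

Each long wire gives B = μ₀I/(2πd). Distances are d₁ = 0.0701 m and d₂ = 0.2639 m.
B₁ = 4.76×10⁻⁵ T, B₂ = 1.93×10⁻⁵ T.
Between parallel currents the two contributions point in opposite directions, so they subtract. B = |B₁ − B₂| = |4.76×10⁻⁵ − 1.93×10⁻⁵| = 2.83×10⁻⁵ T.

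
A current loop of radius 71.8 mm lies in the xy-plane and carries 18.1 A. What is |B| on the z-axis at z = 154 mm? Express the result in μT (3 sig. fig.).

B ≈ 12.0 μT

On the axis of a circular loop, B = μ₀IR² / [2(R²+z²)^(3/2)].
R² + z² = (0.0718)² + (0.154)² = 0.02887 m², and (R²+z²)^(3/2) = 4.91×10⁻³ m³.
B = (4π×10⁻⁷ × 18.1 × 0.005155) / (2 × 4.91×10⁻³) = 1.20×10⁻⁵ T.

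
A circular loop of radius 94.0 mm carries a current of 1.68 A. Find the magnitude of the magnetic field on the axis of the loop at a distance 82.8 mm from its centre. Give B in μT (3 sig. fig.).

B ≈ 4.74 μT

On the axis of a circular loop, B = μ₀IR² / [2(R²+z²)^(3/2)].
R² + z² = (0.094)² + (0.0828)² = 0.01569 m², and (R²+z²)^(3/2) = 1.97×10⁻³ m³.
B = (4π×10⁻⁷ × 1.68 × 0.008836) / (2 × 1.97×10⁻³) = 4.74×10⁻⁶ T.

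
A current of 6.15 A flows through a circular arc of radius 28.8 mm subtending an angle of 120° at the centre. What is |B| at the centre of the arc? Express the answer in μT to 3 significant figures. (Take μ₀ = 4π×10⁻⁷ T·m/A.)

B ≈ 44.7 μT

The Biot–Savart field of a circular arc at its centre is B = μ₀Iφ/(4πR), with φ = 2.094 rad.
B = (4π×10⁻⁷ × 6.15 × 2.094) / (4π × 0.0288) = 4.47×10⁻⁵ T.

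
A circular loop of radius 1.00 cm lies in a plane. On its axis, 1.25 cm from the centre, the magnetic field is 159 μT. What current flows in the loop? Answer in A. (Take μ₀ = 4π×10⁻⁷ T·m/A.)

On the axis of a loop, B = μ₀IR²/[2(R²+z²)^(3/2)], so I = 2B(R²+z²)^(3/2)/(μ₀R²).
R² + z² = 0.0001 + 0.0001563 = 0.0002563 m²; raised to 3/2 gives 4.10×10⁻⁶ m³.
I = 2 × 1.59×10⁻⁴ × 4.10×10⁻⁶ / (1.26×10⁻⁶ × 0.0001) = 10.4 A.

I ≈ 10.4 A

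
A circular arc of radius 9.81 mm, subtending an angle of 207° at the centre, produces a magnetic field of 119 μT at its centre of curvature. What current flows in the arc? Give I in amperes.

For a circular arc, B = μ₀Iφ/(4πR) with φ in radians; here φ = 3.613 rad.
So I = 4πRB/(μ₀φ) = 4π × 0.00981 × 1.19×10⁻⁴ / (4π×10⁻⁷ × 3.613) = 3.23 A.

I ≈ 3.23 A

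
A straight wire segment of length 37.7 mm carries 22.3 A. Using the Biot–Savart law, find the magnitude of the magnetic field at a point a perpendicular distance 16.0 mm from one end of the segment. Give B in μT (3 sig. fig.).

B ≈ 128 μT

For a finite straight segment, B = (μ₀I/4πd)(sinθ₁ + sinθ₂), where θ₁, θ₂ are the angles from the perpendicular to each end.
The perpendicular foot is at one end, so the two end-offsets along the wire are 0 and L = 0.0377 m.
sinθ₁ = 0/√(0²+0.016²) = 0.0000; sinθ₂ = 0.0377/√(0.0377²+0.016²) = 0.9205.
B = (4π×10⁻⁷ × 22.3) / (4π × 0.016) × (0.0000 + 0.9205) = 1.28×10⁻⁴ T.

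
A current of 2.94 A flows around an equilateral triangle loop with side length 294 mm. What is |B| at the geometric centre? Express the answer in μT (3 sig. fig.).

Each side is a finite straight segment at perpendicular distance d = a/(2 tan(π/3)) = 0.08487 m from the centre, with end-angles ±π/3.
One side contributes B₁ = (μ₀I/4πd)·2 sin(π/3) = 6.00×10⁻⁶ T.
All 3 sides add in the same direction: B = 3 × 6.00×10⁻⁶ = 1.80×10⁻⁵ T.

B ≈ 18.0 μT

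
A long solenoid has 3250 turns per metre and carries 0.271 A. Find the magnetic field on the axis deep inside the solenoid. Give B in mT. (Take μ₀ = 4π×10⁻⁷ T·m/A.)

B ≈ 1.11 mT

Inside a long solenoid, B = μ₀nI with n = 3250 turns/m.
B = 4π×10⁻⁷ × 3250 × 0.271 = 1.11×10⁻³ T.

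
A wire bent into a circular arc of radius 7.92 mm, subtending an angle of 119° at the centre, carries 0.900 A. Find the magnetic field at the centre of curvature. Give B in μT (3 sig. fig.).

B ≈ 23.6 μT

The Biot–Savart field of a circular arc at its centre is B = μ₀Iφ/(4πR), with φ = 2.077 rad.
B = (4π×10⁻⁷ × 0.900 × 2.077) / (4π × 0.00792) = 2.36×10⁻⁵ T.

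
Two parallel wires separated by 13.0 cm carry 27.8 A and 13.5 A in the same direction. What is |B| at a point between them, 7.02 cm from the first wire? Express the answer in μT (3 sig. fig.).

B ≈ 34.1 μT

Each long wire gives B = μ₀I/(2πd). Distances are d₁ = 0.0702 m and d₂ = 0.0598 m.
B₁ = 7.92×10⁻⁵ T, B₂ = 4.52×10⁻⁵ T.
Between parallel currents the two contributions point in opposite directions, so they subtract. B = |B₁ − B₂| = |7.92×10⁻⁵ − 4.52×10⁻⁵| = 3.41×10⁻⁵ T.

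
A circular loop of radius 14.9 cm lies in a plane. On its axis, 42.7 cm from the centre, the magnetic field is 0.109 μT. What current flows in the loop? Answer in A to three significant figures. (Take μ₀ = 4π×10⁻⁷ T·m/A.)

On the axis of a loop, B = μ₀IR²/[2(R²+z²)^(3/2)], so I = 2B(R²+z²)^(3/2)/(μ₀R²).
R² + z² = 0.0222 + 0.1823 = 0.2045 m²; raised to 3/2 gives 9.25×10⁻² m³.
I = 2 × 1.09×10⁻⁷ × 9.25×10⁻² / (1.26×10⁻⁶ × 0.0222) = 0.723 A.

I ≈ 0.723 A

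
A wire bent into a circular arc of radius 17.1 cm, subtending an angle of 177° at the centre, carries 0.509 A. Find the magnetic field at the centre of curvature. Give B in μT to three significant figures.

B ≈ 0.920 μT

The Biot–Savart field of a circular arc at its centre is B = μ₀Iφ/(4πR), with φ = 3.089 rad.
B = (4π×10⁻⁷ × 0.509 × 3.089) / (4π × 0.171) = 9.20×10⁻⁷ T.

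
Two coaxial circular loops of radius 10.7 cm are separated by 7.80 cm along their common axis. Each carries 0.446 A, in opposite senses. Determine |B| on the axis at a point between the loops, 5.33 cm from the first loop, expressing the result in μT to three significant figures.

Each loop contributes B = μ₀IR²/[2(R²+z²)^(3/2)] on the axis, with z measured from that loop.
Loop 1 (z = 0.0533 m): B₁ = 1.88×10⁻⁶ T. Loop 2 (z = 0.0247 m): B₂ = 2.42×10⁻⁶ T.
The fields oppose: B = |B₁ − B₂| = 5.45×10⁻⁷ T.

B ≈ 0.545 μT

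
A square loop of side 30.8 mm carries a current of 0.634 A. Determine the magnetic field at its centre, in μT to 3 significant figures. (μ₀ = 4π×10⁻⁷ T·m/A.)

B ≈ 23.3 μT

Each side is a finite straight segment at perpendicular distance d = a/(2 tan(π/4)) = 0.0154 m from the centre, with end-angles ±π/4.
One side contributes B₁ = (μ₀I/4πd)·2 sin(π/4) = 5.82×10⁻⁶ T.
All 4 sides add in the same direction: B = 4 × 5.82×10⁻⁶ = 2.33×10⁻⁵ T.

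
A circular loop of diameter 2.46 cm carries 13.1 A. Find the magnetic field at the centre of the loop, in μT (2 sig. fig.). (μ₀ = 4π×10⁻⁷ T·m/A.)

B ≈ 670 μT

At the centre of a circular loop the Biot–Savart law gives B = μ₀I/(2R) (so R = 0.0123 m).
B = (4π×10⁻⁷ × 13.1) / (2 × 0.0123) = 6.69×10⁻⁴ T.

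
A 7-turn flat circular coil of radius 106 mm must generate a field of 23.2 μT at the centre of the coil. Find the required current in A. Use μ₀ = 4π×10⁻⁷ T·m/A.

I ≈ 0.559 A

For an N-turn coil, B = Nμ₀I/(2R) with R = 0.106 m, so I = 2RB/(Nμ₀) = 2 × 0.106 × 2.32×10⁻⁵ / (7 × 4π×10⁻⁷) = 0.559 A.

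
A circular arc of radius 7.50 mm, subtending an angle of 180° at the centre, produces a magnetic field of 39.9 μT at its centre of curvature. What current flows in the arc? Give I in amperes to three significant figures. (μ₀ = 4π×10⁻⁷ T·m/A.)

I ≈ 0.953 A

For a circular arc, B = μ₀Iφ/(4πR) with φ in radians; here φ = 3.142 rad.
So I = 4πRB/(μ₀φ) = 4π × 0.0075 × 3.99×10⁻⁵ / (4π×10⁻⁷ × 3.142) = 0.953 A.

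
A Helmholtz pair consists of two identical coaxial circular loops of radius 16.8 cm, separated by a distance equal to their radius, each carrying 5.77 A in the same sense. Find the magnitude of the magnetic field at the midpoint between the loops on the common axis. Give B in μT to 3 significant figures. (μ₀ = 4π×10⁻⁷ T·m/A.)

B ≈ 30.9 μT

Each loop contributes B = μ₀IR²/[2(R²+z²)^(3/2)] on the axis, with z measured from that loop.
Loop 1 (z = 0.084 m): B₁ = 1.54×10⁻⁵ T. Loop 2 (z = 0.084 m): B₂ = 1.54×10⁻⁵ T.
The fields add: B = B₁ + B₂ = 3.09×10⁻⁵ T.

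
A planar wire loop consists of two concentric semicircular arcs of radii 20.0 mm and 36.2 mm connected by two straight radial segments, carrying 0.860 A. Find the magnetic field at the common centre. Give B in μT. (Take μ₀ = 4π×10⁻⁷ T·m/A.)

B ≈ 6.05 μT

The radial connectors point toward the centre, so dl × r̂ = 0 and they contribute nothing.
Each semicircle gives μ₀I/(4R): inner arc 1.35×10⁻⁵ T, outer arc 7.46×10⁻⁶ T.
The two arcs carry current in opposite angular senses, so their fields oppose: B = |1.35×10⁻⁵ − 7.46×10⁻⁶| = 6.05×10⁻⁶ T.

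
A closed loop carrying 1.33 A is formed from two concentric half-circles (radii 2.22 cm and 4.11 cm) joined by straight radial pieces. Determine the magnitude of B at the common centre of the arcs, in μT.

The radial connectors point toward the centre, so dl × r̂ = 0 and they contribute nothing.
Each semicircle gives μ₀I/(4R): inner arc 1.88×10⁻⁵ T, outer arc 1.02×10⁻⁵ T.
The two arcs carry current in opposite angular senses, so their fields oppose: B = |1.88×10⁻⁵ − 1.02×10⁻⁵| = 8.66×10⁻⁶ T.

B ≈ 8.66 μT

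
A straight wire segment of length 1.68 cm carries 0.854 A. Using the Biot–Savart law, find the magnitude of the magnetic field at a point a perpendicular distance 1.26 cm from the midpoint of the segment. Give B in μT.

B ≈ 7.52 μT

For a finite straight segment, B = (μ₀I/4πd)(sinθ₁ + sinθ₂), where θ₁, θ₂ are the angles from the perpendicular to each end.
The perpendicular from the point meets the wire at its midpoint, so each end is L/2 = 0.0084 m away along the wire.
sinθ₁ = 0.0084/√(0.0084²+0.0126²) = 0.5547; sinθ₂ = 0.0084/√(0.0084²+0.0126²) = 0.5547.
B = (4π×10⁻⁷ × 0.854) / (4π × 0.0126) × (0.5547 + 0.5547) = 7.52×10⁻⁶ T.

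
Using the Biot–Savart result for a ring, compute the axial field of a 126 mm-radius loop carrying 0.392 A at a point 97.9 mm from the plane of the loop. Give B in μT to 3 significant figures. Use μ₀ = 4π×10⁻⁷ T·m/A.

B ≈ 0.963 μT

On the axis of a circular loop, B = μ₀IR² / [2(R²+z²)^(3/2)].
R² + z² = (0.126)² + (0.0979)² = 0.02546 m², and (R²+z²)^(3/2) = 4.06×10⁻³ m³.
B = (4π×10⁻⁷ × 0.392 × 0.01588) / (2 × 4.06×10⁻³) = 9.63×10⁻⁷ T.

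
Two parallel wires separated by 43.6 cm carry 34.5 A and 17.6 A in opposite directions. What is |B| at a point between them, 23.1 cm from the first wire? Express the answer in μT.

B ≈ 47.0 μT

Each long wire gives B = μ₀I/(2πd). Distances are d₁ = 0.231 m and d₂ = 0.205 m.
B₁ = 2.99×10⁻⁵ T, B₂ = 1.72×10⁻⁵ T.
Between antiparallel currents both contributions point the same way, so they add. B = B₁ + B₂ = 2.99×10⁻⁵ + 1.72×10⁻⁵ = 4.70×10⁻⁵ T.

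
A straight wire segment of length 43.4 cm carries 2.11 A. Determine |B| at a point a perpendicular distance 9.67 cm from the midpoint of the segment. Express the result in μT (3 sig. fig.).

For a finite straight segment, B = (μ₀I/4πd)(sinθ₁ + sinθ₂), where θ₁, θ₂ are the angles from the perpendicular to each end.
The perpendicular from the point meets the wire at its midpoint, so each end is L/2 = 0.217 m away along the wire.
sinθ₁ = 0.217/√(0.217²+0.0967²) = 0.9134; sinθ₂ = 0.217/√(0.217²+0.0967²) = 0.9134.
B = (4π×10⁻⁷ × 2.11) / (4π × 0.0967) × (0.9134 + 0.9134) = 3.99×10⁻⁶ T.

B ≈ 3.99 μT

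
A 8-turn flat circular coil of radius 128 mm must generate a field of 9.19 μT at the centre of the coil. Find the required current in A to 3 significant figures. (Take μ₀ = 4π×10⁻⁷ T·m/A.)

For an N-turn coil, B = Nμ₀I/(2R) with R = 0.128 m, so I = 2RB/(Nμ₀) = 2 × 0.128 × 9.19×10⁻⁶ / (8 × 4π×10⁻⁷) = 0.234 A.

I ≈ 0.234 A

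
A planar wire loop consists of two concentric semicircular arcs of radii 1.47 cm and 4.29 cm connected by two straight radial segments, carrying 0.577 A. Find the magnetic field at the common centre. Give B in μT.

B ≈ 8.11 μT

The radial connectors point toward the centre, so dl × r̂ = 0 and they contribute nothing.
Each semicircle gives μ₀I/(4R): inner arc 1.23×10⁻⁵ T, outer arc 4.23×10⁻⁶ T.
The two arcs carry current in opposite angular senses, so their fields oppose: B = |1.23×10⁻⁵ − 4.23×10⁻⁶| = 8.11×10⁻⁶ T.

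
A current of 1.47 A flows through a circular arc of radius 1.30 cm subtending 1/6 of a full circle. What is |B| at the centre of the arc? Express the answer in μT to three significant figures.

The Biot–Savart field of a circular arc at its centre is B = μ₀Iφ/(4πR), with φ = 1.047 rad.
B = (4π×10⁻⁷ × 1.47 × 1.047) / (4π × 0.013) = 1.18×10⁻⁵ T.

B ≈ 11.8 μT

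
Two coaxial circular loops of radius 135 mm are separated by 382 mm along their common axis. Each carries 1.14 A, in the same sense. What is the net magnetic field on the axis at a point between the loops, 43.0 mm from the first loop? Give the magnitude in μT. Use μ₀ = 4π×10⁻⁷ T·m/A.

Each loop contributes B = μ₀IR²/[2(R²+z²)^(3/2)] on the axis, with z measured from that loop.
Loop 1 (z = 0.043 m): B₁ = 4.59×10⁻⁶ T. Loop 2 (z = 0.339 m): B₂ = 2.69×10⁻⁷ T.
The fields add: B = B₁ + B₂ = 4.86×10⁻⁶ T.

B ≈ 4.86 μT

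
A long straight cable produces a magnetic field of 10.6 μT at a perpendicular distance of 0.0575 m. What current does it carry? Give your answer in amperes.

For a long straight wire B = μ₀I/(2πd), so I = 2πdB/μ₀.
I = 2π × 0.0575 × 1.06×10⁻⁵ / (4π×10⁻⁷) = 3.05 A.

I ≈ 3.05 A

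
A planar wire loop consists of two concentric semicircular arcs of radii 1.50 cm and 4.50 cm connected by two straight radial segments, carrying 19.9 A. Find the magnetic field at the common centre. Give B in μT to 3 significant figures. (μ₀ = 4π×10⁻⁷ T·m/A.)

B ≈ 278 μT

The radial connectors point toward the centre, so dl × r̂ = 0 and they contribute nothing.
Each semicircle gives μ₀I/(4R): inner arc 4.17×10⁻⁴ T, outer arc 1.39×10⁻⁴ T.
The two arcs carry current in opposite angular senses, so their fields oppose: B = |4.17×10⁻⁴ − 1.39×10⁻⁴| = 2.78×10⁻⁴ T.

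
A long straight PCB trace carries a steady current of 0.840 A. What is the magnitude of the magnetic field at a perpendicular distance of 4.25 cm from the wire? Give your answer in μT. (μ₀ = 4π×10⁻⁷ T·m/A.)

B ≈ 3.95 μT

For an infinitely long straight wire, B = μ₀I/(2πd).
B = (4π×10⁻⁷ × 0.840) / (2π × 0.0425) = 3.95×10⁻⁶ T.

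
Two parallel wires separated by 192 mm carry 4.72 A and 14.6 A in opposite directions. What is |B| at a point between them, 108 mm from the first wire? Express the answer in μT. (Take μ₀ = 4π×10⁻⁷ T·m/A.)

Each long wire gives B = μ₀I/(2πd). Distances are d₁ = 0.108 m and d₂ = 0.084 m.
B₁ = 8.74×10⁻⁶ T, B₂ = 3.48×10⁻⁵ T.
Between antiparallel currents both contributions point the same way, so they add. B = B₁ + B₂ = 8.74×10⁻⁶ + 3.48×10⁻⁵ = 4.35×10⁻⁵ T.

B ≈ 43.5 μT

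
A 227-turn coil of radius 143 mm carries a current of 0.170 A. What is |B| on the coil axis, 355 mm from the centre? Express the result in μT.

B ≈ 8.84 μT

For an N-turn flat coil, B = Nμ₀IR²/[2(R²+z²)^(3/2)] with R = 0.143 m, z = 0.355 m.
B = 227 × 3.90×10⁻⁸ T = 8.84×10⁻⁶ T.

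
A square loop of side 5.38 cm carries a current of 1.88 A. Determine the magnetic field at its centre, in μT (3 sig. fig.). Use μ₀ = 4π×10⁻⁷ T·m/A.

Each side is a finite straight segment at perpendicular distance d = a/(2 tan(π/4)) = 0.0269 m from the centre, with end-angles ±π/4.
One side contributes B₁ = (μ₀I/4πd)·2 sin(π/4) = 9.88×10⁻⁶ T.
All 4 sides add in the same direction: B = 4 × 9.88×10⁻⁶ = 3.95×10⁻⁵ T.

B ≈ 39.5 μT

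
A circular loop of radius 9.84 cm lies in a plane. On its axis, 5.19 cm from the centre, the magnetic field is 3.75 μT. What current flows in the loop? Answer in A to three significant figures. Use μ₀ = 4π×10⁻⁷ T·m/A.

I ≈ 0.849 A

On the axis of a loop, B = μ₀IR²/[2(R²+z²)^(3/2)], so I = 2B(R²+z²)^(3/2)/(μ₀R²).
R² + z² = 0.009683 + 0.002694 = 0.01238 m²; raised to 3/2 gives 1.38×10⁻³ m³.
I = 2 × 3.75×10⁻⁶ × 1.38×10⁻³ / (1.26×10⁻⁶ × 0.009683) = 0.849 A.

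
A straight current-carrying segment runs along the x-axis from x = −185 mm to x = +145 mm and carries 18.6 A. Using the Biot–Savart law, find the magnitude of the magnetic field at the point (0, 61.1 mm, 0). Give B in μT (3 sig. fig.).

For a finite straight segment, B = (μ₀I/4πd)(sinθ₁ + sinθ₂), where θ₁, θ₂ are the angles from the perpendicular to each end.
The perpendicular distance is d = 0.0611 m; the end-offsets along the wire are a = 0.185 m and b = 0.145 m.
sinθ₁ = 0.185/√(0.185²+0.0611²) = 0.9496; sinθ₂ = 0.145/√(0.145²+0.0611²) = 0.9215.
B = (4π×10⁻⁷ × 18.6) / (4π × 0.0611) × (0.9496 + 0.9215) = 5.70×10⁻⁵ T.

B ≈ 57.0 μT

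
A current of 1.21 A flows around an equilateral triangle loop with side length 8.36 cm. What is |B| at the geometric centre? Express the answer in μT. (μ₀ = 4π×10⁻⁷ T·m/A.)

B ≈ 26.1 μT

Each side is a finite straight segment at perpendicular distance d = a/(2 tan(π/3)) = 0.02413 m from the centre, with end-angles ±π/3.
One side contributes B₁ = (μ₀I/4πd)·2 sin(π/3) = 8.68×10⁻⁶ T.
All 3 sides add in the same direction: B = 3 × 8.68×10⁻⁶ = 2.61×10⁻⁵ T.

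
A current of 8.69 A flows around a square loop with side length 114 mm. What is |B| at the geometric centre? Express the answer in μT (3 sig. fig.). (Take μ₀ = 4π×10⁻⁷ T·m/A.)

B ≈ 86.2 μT

Each side is a finite straight segment at perpendicular distance d = a/(2 tan(π/4)) = 0.057 m from the centre, with end-angles ±π/4.
One side contributes B₁ = (μ₀I/4πd)·2 sin(π/4) = 2.16×10⁻⁵ T.
All 4 sides add in the same direction: B = 4 × 2.16×10⁻⁵ = 8.62×10⁻⁵ T.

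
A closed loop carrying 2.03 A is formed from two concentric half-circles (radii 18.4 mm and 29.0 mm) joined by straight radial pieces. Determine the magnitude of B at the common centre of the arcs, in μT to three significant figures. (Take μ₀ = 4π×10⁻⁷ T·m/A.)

B ≈ 12.7 μT

The radial connectors point toward the centre, so dl × r̂ = 0 and they contribute nothing.
Each semicircle gives μ₀I/(4R): inner arc 3.47×10⁻⁵ T, outer arc 2.20×10⁻⁵ T.
The two arcs carry current in opposite angular senses, so their fields oppose: B = |3.47×10⁻⁵ − 2.20×10⁻⁵| = 1.27×10⁻⁵ T.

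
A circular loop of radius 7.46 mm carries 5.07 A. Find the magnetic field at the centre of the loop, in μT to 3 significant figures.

At the centre of a circular loop the Biot–Savart law gives B = μ₀I/(2R).
B = (4π×10⁻⁷ × 5.07) / (2 × 0.00746) = 4.27×10⁻⁴ T.

B ≈ 427 μT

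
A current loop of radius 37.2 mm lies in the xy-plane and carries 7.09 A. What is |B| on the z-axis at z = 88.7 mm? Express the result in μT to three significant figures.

On the axis of a circular loop, B = μ₀IR² / [2(R²+z²)^(3/2)].
R² + z² = (0.0372)² + (0.0887)² = 0.009252 m², and (R²+z²)^(3/2) = 8.90×10⁻⁴ m³.
B = (4π×10⁻⁷ × 7.09 × 0.001384) / (2 × 8.90×10⁻⁴) = 6.93×10⁻⁶ T.

B ≈ 6.93 μT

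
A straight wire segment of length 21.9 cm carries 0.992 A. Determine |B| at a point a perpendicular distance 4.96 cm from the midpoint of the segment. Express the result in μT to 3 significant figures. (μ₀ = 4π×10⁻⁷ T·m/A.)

B ≈ 3.64 μT

For a finite straight segment, B = (μ₀I/4πd)(sinθ₁ + sinθ₂), where θ₁, θ₂ are the angles from the perpendicular to each end.
The perpendicular from the point meets the wire at its midpoint, so each end is L/2 = 0.1095 m away along the wire.
sinθ₁ = 0.1095/√(0.1095²+0.0496²) = 0.9109; sinθ₂ = 0.1095/√(0.1095²+0.0496²) = 0.9109.
B = (4π×10⁻⁷ × 0.992) / (4π × 0.0496) × (0.9109 + 0.9109) = 3.64×10⁻⁶ T.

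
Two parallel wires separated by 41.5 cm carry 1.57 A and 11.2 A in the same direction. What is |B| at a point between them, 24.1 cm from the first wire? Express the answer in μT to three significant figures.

B ≈ 11.6 μT

Each long wire gives B = μ₀I/(2πd). Distances are d₁ = 0.241 m and d₂ = 0.174 m.
B₁ = 1.30×10⁻⁶ T, B₂ = 1.29×10⁻⁵ T.
Between parallel currents the two contributions point in opposite directions, so they subtract. B = |B₁ − B₂| = |1.30×10⁻⁶ − 1.29×10⁻⁵| = 1.16×10⁻⁵ T.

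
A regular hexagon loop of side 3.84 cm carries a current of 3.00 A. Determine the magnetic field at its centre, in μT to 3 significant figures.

B ≈ 54.1 μT

Each side is a finite straight segment at perpendicular distance d = a/(2 tan(π/6)) = 0.03326 m from the centre, with end-angles ±π/6.
One side contributes B₁ = (μ₀I/4πd)·2 sin(π/6) = 9.02×10⁻⁶ T.
All 6 sides add in the same direction: B = 6 × 9.02×10⁻⁶ = 5.41×10⁻⁵ T.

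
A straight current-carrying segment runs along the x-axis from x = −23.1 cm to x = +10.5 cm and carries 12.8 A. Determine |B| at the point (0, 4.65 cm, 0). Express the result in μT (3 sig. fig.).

For a finite straight segment, B = (μ₀I/4πd)(sinθ₁ + sinθ₂), where θ₁, θ₂ are the angles from the perpendicular to each end.
The perpendicular distance is d = 0.0465 m; the end-offsets along the wire are a = 0.231 m and b = 0.105 m.
sinθ₁ = 0.231/√(0.231²+0.0465²) = 0.9803; sinθ₂ = 0.105/√(0.105²+0.0465²) = 0.9143.
B = (4π×10⁻⁷ × 12.8) / (4π × 0.0465) × (0.9803 + 0.9143) = 5.22×10⁻⁵ T.

B ≈ 52.2 μT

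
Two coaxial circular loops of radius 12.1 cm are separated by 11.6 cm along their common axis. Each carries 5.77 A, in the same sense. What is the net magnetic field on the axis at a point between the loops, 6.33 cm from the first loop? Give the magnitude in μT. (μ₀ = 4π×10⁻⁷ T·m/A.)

B ≈ 43.9 μT

Each loop contributes B = μ₀IR²/[2(R²+z²)^(3/2)] on the axis, with z measured from that loop.
Loop 1 (z = 0.0633 m): B₁ = 2.08×10⁻⁵ T. Loop 2 (z = 0.0527 m): B₂ = 2.31×10⁻⁵ T.
The fields add: B = B₁ + B₂ = 4.39×10⁻⁵ T.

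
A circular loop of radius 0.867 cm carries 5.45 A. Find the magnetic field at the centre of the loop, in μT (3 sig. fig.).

At the centre of a circular loop the Biot–Savart law gives B = μ₀I/(2R).
B = (4π×10⁻⁷ × 5.45) / (2 × 0.00867) = 3.95×10⁻⁴ T.

B ≈ 395 μT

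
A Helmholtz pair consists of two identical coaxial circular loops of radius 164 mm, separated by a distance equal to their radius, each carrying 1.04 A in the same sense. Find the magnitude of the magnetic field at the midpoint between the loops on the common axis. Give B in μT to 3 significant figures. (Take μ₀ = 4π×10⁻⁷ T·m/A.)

Each loop contributes B = μ₀IR²/[2(R²+z²)^(3/2)] on the axis, with z measured from that loop.
Loop 1 (z = 0.082 m): B₁ = 2.85×10⁻⁶ T. Loop 2 (z = 0.082 m): B₂ = 2.85×10⁻⁶ T.
The fields add: B = B₁ + B₂ = 5.70×10⁻⁶ T.

B ≈ 5.70 μT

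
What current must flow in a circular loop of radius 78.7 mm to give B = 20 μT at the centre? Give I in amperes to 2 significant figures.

At the centre of a circular loop B = μ₀I/(2R), so I = 2RB/μ₀.
With R = 0.0787 m, I = 2 × 0.0787 × 2.00×10⁻⁵ / (4π×10⁻⁷) = 2.51 A.

I ≈ 2.5 A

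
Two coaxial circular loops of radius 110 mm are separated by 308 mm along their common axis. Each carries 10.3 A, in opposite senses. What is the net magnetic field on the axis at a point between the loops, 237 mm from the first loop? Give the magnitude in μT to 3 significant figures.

B ≈ 30.5 μT

Each loop contributes B = μ₀IR²/[2(R²+z²)^(3/2)] on the axis, with z measured from that loop.
Loop 1 (z = 0.237 m): B₁ = 4.39×10⁻⁶ T. Loop 2 (z = 0.071 m): B₂ = 3.49×10⁻⁵ T.
The fields oppose: B = |B₁ − B₂| = 3.05×10⁻⁵ T.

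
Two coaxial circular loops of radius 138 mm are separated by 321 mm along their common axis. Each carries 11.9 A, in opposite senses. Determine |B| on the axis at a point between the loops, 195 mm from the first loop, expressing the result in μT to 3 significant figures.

B ≈ 11.4 μT

Each loop contributes B = μ₀IR²/[2(R²+z²)^(3/2)] on the axis, with z measured from that loop.
Loop 1 (z = 0.195 m): B₁ = 1.04×10⁻⁵ T. Loop 2 (z = 0.126 m): B₂ = 2.18×10⁻⁵ T.
The fields oppose: B = |B₁ − B₂| = 1.14×10⁻⁵ T.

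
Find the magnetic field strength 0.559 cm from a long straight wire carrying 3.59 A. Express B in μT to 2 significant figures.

B ≈ 130 μT

For an infinitely long straight wire, B = μ₀I/(2πd).
B = (4π×10⁻⁷ × 3.59) / (2π × 0.00559) = 1.28×10⁻⁴ T.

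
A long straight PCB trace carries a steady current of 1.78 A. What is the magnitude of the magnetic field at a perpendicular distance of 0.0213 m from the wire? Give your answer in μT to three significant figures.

B ≈ 16.7 μT

For an infinitely long straight wire, B = μ₀I/(2πd).
B = (4π×10⁻⁷ × 1.78) / (2π × 0.0213) = 1.67×10⁻⁵ T.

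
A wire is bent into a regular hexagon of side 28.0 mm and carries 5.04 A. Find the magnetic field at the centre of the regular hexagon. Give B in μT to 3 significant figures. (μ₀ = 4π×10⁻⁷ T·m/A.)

Each side is a finite straight segment at perpendicular distance d = a/(2 tan(π/6)) = 0.02425 m from the centre, with end-angles ±π/6.
One side contributes B₁ = (μ₀I/4πd)·2 sin(π/6) = 2.08×10⁻⁵ T.
All 6 sides add in the same direction: B = 6 × 2.08×10⁻⁵ = 1.25×10⁻⁴ T.

B ≈ 125 μT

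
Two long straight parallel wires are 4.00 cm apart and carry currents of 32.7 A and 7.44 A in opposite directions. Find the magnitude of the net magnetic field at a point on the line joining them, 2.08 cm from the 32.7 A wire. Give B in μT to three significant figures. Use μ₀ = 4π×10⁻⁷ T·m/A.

B ≈ 392 μT

Each long wire gives B = μ₀I/(2πd). Distances are d₁ = 0.0208 m and d₂ = 0.0192 m.
B₁ = 3.14×10⁻⁴ T, B₂ = 7.75×10⁻⁵ T.
Between antiparallel currents both contributions point the same way, so they add. B = B₁ + B₂ = 3.14×10⁻⁴ + 7.75×10⁻⁵ = 3.92×10⁻⁴ T.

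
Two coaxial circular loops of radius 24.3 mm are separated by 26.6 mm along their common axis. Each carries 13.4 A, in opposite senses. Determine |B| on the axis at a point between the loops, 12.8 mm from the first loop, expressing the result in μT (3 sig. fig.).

Each loop contributes B = μ₀IR²/[2(R²+z²)^(3/2)] on the axis, with z measured from that loop.
Loop 1 (z = 0.0128 m): B₁ = 2.40×10⁻⁴ T. Loop 2 (z = 0.0138 m): B₂ = 2.28×10⁻⁴ T.
The fields oppose: B = |B₁ − B₂| = 1.22×10⁻⁵ T.

B ≈ 12.2 μT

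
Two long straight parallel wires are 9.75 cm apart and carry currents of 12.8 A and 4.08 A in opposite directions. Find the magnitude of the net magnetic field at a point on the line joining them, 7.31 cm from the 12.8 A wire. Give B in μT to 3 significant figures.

B ≈ 68.5 μT

Each long wire gives B = μ₀I/(2πd). Distances are d₁ = 0.0731 m and d₂ = 0.0244 m.
B₁ = 3.50×10⁻⁵ T, B₂ = 3.34×10⁻⁵ T.
Between antiparallel currents both contributions point the same way, so they add. B = B₁ + B₂ = 3.50×10⁻⁵ + 3.34×10⁻⁵ = 6.85×10⁻⁵ T.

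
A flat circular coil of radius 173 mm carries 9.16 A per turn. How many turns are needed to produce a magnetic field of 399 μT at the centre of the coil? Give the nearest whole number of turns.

For an N-turn coil, B = Nμ₀I/(2R). A single turn gives B₁ = 3.33×10⁻⁵ T with R = 0.173 m.
N = B/B₁ = 3.99×10⁻⁴ / 3.33×10⁻⁵ = 11.99.

N = 12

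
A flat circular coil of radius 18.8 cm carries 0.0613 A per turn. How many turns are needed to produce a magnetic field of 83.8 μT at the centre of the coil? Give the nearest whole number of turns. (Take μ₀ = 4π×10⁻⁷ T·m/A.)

N = 409

For an N-turn coil, B = Nμ₀I/(2R). A single turn gives B₁ = 2.05×10⁻⁷ T with R = 0.188 m.
N = B/B₁ = 8.38×10⁻⁵ / 2.05×10⁻⁷ = 409.04.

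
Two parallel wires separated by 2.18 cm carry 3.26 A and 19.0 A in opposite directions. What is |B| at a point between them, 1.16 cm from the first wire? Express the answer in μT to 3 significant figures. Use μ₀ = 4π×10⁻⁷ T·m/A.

Each long wire gives B = μ₀I/(2πd). Distances are d₁ = 0.0116 m and d₂ = 0.0102 m.
B₁ = 5.62×10⁻⁵ T, B₂ = 3.73×10⁻⁴ T.
Between antiparallel currents both contributions point the same way, so they add. B = B₁ + B₂ = 5.62×10⁻⁵ + 3.73×10⁻⁴ = 4.29×10⁻⁴ T.

B ≈ 429 μT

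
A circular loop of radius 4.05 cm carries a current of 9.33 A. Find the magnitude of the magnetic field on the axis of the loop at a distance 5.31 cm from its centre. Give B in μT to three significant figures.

B ≈ 32.3 μT

On the axis of a circular loop, B = μ₀IR² / [2(R²+z²)^(3/2)].
R² + z² = (0.0405)² + (0.0531)² = 0.00446 m², and (R²+z²)^(3/2) = 2.98×10⁻⁴ m³.
B = (4π×10⁻⁷ × 9.33 × 0.00164) / (2 × 2.98×10⁻⁴) = 3.23×10⁻⁵ T.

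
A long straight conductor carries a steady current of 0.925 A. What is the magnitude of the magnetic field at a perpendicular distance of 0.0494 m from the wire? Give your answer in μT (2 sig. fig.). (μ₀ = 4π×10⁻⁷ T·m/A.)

For an infinitely long straight wire, B = μ₀I/(2πd).
B = (4π×10⁻⁷ × 0.925) / (2π × 0.0494) = 3.74×10⁻⁶ T.

B ≈ 3.7 μT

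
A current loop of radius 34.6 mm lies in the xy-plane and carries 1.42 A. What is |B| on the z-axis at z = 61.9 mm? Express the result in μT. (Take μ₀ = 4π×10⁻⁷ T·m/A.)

On the axis of a circular loop, B = μ₀IR² / [2(R²+z²)^(3/2)].
R² + z² = (0.0346)² + (0.0619)² = 0.005029 m², and (R²+z²)^(3/2) = 3.57×10⁻⁴ m³.
B = (4π×10⁻⁷ × 1.42 × 0.001197) / (2 × 3.57×10⁻⁴) = 3.00×10⁻⁶ T.

B ≈ 3.00 μT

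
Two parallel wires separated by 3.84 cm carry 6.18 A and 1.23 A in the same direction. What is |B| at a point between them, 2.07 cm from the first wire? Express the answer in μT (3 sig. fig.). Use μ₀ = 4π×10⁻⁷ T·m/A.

Each long wire gives B = μ₀I/(2πd). Distances are d₁ = 0.0207 m and d₂ = 0.0177 m.
B₁ = 5.97×10⁻⁵ T, B₂ = 1.39×10⁻⁵ T.
Between parallel currents the two contributions point in opposite directions, so they subtract. B = |B₁ − B₂| = |5.97×10⁻⁵ − 1.39×10⁻⁵| = 4.58×10⁻⁵ T.

B ≈ 45.8 μT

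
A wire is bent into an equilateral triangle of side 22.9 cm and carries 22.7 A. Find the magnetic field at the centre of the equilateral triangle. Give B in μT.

Each side is a finite straight segment at perpendicular distance d = a/(2 tan(π/3)) = 0.06611 m from the centre, with end-angles ±π/3.
One side contributes B₁ = (μ₀I/4πd)·2 sin(π/3) = 5.95×10⁻⁵ T.
All 3 sides add in the same direction: B = 3 × 5.95×10⁻⁵ = 1.78×10⁻⁴ T.

B ≈ 178 μT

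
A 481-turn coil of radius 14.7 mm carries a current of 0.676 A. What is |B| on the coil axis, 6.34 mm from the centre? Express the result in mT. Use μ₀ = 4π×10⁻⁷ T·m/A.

For an N-turn flat coil, B = Nμ₀IR²/[2(R²+z²)^(3/2)] with R = 0.0147 m, z = 0.00634 m.
B = 481 × 2.24×10⁻⁵ T = 1.08×10⁻² T.

B ≈ 10.8 mT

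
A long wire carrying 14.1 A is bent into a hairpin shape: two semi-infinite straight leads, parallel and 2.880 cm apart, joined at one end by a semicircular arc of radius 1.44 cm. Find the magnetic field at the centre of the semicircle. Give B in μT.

The semicircular arc contributes B_arc = μ₀I·π/(4πR) = μ₀I/(4R) = 3.08×10⁻⁴ T.
Each semi-infinite lead is at perpendicular distance R = 0.0144 m from the centre, with the perpendicular foot at its near end, so it contributes μ₀I/(4πR); both point the same way, together 1.96×10⁻⁴ T.
Arc and leads all point the same direction: B = 3.08×10⁻⁴ + 1.96×10⁻⁴ = 5.03×10⁻⁴ T.

B ≈ 503 μT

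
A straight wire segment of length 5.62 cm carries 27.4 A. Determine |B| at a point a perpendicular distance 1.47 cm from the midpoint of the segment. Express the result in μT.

B ≈ 330 μT

For a finite straight segment, B = (μ₀I/4πd)(sinθ₁ + sinθ₂), where θ₁, θ₂ are the angles from the perpendicular to each end.
The perpendicular from the point meets the wire at its midpoint, so each end is L/2 = 0.0281 m away along the wire.
sinθ₁ = 0.0281/√(0.0281²+0.0147²) = 0.8861; sinθ₂ = 0.0281/√(0.0281²+0.0147²) = 0.8861.
B = (4π×10⁻⁷ × 27.4) / (4π × 0.0147) × (0.8861 + 0.8861) = 3.30×10⁻⁴ T.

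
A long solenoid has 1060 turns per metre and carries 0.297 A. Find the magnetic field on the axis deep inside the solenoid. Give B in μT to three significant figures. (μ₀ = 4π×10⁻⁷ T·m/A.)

B ≈ 396 μT

Inside a long solenoid, B = μ₀nI with n = 1060 turns/m.
B = 4π×10⁻⁷ × 1060 × 0.297 = 3.96×10⁻⁴ T.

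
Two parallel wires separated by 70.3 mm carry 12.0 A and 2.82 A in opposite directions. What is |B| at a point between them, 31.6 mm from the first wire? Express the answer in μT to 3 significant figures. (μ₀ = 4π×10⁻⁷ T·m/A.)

B ≈ 90.5 μT

Each long wire gives B = μ₀I/(2πd). Distances are d₁ = 0.0316 m and d₂ = 0.0387 m.
B₁ = 7.59×10⁻⁵ T, B₂ = 1.46×10⁻⁵ T.
Between antiparallel currents both contributions point the same way, so they add. B = B₁ + B₂ = 7.59×10⁻⁵ + 1.46×10⁻⁵ = 9.05×10⁻⁵ T.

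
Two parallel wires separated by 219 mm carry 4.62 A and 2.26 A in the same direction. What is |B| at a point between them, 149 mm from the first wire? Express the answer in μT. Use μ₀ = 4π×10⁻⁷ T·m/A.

B ≈ 0.256 μT

Each long wire gives B = μ₀I/(2πd). Distances are d₁ = 0.149 m and d₂ = 0.07 m.
B₁ = 6.20×10⁻⁶ T, B₂ = 6.46×10⁻⁶ T.
Between parallel currents the two contributions point in opposite directions, so they subtract. B = |B₁ − B₂| = |6.20×10⁻⁶ − 6.46×10⁻⁶| = 2.56×10⁻⁷ T.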